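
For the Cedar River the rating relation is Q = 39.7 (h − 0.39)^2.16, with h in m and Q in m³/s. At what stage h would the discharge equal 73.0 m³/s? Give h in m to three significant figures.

h − h₀ = (Q/C)^(1/b) = (73.0/39.7)^(1/2.16) = 1.326 m
h = 0.39 + 1.326 = 1.716 m

1.72 m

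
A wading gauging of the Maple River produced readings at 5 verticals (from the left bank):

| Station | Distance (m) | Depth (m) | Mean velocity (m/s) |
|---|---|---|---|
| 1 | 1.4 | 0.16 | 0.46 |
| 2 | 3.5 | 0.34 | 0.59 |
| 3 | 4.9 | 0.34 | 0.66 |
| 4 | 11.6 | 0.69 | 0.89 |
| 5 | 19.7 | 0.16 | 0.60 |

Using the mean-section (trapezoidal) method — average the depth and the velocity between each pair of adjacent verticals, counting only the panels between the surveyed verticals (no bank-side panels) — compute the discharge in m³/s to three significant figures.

Panel 1-2: Δb = 2.1 m, d̄ = (0.16+0.34)/2 = 0.25, v̄ = (0.46+0.59)/2 = 0.525 → q = 2.1×0.25×0.525 = 0.2756 m³/s
Panel 2-3: Δb = 1.4 m, d̄ = (0.34+0.34)/2 = 0.34, v̄ = (0.59+0.66)/2 = 0.625 → q = 1.4×0.34×0.625 = 0.2975 m³/s
Panel 3-4: Δb = 6.7 m, d̄ = (0.34+0.69)/2 = 0.515, v̄ = (0.66+0.89)/2 = 0.775 → q = 6.7×0.515×0.775 = 2.674 m³/s
Panel 4-5: Δb = 8.1 m, d̄ = (0.69+0.16)/2 = 0.425, v̄ = (0.89+0.60)/2 = 0.745 → q = 8.1×0.425×0.745 = 2.565 m³/s
Q = Σ q = 5.812 m³/s

5.81 m³/s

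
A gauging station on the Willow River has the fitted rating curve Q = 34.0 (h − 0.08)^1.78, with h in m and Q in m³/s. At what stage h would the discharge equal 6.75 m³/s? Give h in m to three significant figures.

0.483 m

h − h₀ = (Q/C)^(1/b) = (6.75/34.0)^(1/1.78) = 0.4032 m
h = 0.08 + 0.4032 = 0.4832 m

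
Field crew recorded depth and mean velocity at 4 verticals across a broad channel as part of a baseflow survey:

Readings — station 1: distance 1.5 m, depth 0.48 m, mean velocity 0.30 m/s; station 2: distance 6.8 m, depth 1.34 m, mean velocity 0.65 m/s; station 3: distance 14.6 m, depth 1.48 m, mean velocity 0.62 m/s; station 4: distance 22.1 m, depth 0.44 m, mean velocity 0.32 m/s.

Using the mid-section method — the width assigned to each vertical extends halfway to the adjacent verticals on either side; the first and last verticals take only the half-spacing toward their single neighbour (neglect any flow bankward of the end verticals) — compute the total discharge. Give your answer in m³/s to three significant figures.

w_1 = (6.8 − 1.5)/2 = 2.65 m; q_1 = 0.30 × 0.48 × 2.65 = 0.3816 m³/s
w_2 = (14.6 − 1.5)/2 = 6.55 m; q_2 = 0.65 × 1.34 × 6.55 = 5.705 m³/s
w_3 = (22.1 − 6.8)/2 = 7.65 m; q_3 = 0.62 × 1.48 × 7.65 = 7.020 m³/s
w_4 = (22.1 − 14.6)/2 = 3.75 m; q_4 = 0.32 × 0.44 × 3.75 = 0.5280 m³/s
Q = Σ qᵢ = 13.63 m³/s

13.6 m³/s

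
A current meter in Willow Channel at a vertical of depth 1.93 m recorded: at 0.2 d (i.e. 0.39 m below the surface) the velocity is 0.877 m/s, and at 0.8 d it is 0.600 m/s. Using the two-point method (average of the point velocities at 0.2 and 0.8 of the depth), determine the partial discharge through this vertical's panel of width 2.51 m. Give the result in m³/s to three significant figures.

v̄ = (0.877 + 0.600) / 2 = 0.7385 m/s
q = v̄ × d × w = 0.7385 × 1.93 × 2.51 = 3.578 m³/s

3.58 m³/s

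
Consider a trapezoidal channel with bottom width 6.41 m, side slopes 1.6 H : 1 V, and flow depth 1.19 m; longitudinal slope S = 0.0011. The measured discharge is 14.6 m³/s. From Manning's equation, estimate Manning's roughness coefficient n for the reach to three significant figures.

A = (b + z·y)·y = (6.41 + 1.6×1.19)×1.19 = 9.894 m²
P = b + 2y√(1+z²) = 6.41 + 2×1.19×√(1+1.6²) = 10.90 m
R = A/P = 9.894/10.90 = 0.9076 m
n = (1/Q)·A·R^(2/3)·S^(1/2) = (1/14.6) × 9.894 × 0.9374 × 0.03317 = 0.02107

0.0211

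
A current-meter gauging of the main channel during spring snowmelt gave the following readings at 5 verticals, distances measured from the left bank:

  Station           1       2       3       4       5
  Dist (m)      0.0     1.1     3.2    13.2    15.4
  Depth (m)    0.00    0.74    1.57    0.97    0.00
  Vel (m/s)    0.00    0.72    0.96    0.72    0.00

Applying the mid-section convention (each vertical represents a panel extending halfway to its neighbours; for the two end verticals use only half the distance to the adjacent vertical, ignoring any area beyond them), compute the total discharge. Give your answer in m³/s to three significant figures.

14.2 m³/s

w_2 = (3.2 − 0.0)/2 = 1.6 m; q_2 = 0.72 × 0.74 × 1.6 = 0.8525 m³/s
w_3 = (13.2 − 1.1)/2 = 6.05 m; q_3 = 0.96 × 1.57 × 6.05 = 9.119 m³/s
w_4 = (15.4 − 3.2)/2 = 6.1 m; q_4 = 0.72 × 0.97 × 6.1 = 4.260 m³/s
Stations 1, 5 contribute zero (depth or velocity is 0).
Q = Σ qᵢ = 14.23 m³/s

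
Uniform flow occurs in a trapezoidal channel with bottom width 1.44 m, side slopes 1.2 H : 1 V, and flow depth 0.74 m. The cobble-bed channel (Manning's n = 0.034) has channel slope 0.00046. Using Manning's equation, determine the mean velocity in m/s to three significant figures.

0.375 m/s

A = (b + z·y)·y = (1.44 + 1.2×0.74)×0.74 = 1.723 m²
P = b + 2y√(1+z²) = 1.44 + 2×0.74×√(1+1.2²) = 3.752 m
R = A/P = 1.723/3.752 = 0.4592 m
Q = (1/n)·A·R^(2/3)·S^(1/2) = (1/0.034) × 1.723 × 0.4592^(2/3) × 0.00046^(1/2) = 0.6468 m³/s
V = Q/A = 0.6468/1.723 = 0.3754 m/s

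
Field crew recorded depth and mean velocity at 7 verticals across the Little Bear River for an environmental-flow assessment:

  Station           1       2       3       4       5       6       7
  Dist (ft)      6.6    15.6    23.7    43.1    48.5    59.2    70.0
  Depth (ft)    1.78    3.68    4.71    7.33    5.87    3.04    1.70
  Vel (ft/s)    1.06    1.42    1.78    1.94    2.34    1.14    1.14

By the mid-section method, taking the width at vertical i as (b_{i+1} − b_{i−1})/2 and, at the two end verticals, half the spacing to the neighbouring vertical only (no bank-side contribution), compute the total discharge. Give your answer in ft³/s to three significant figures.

503 ft³/s

w_1 = (15.6 − 6.6)/2 = 4.5 ft; q_1 = 1.06 × 1.78 × 4.5 = 8.491 ft³/s
w_2 = (23.7 − 6.6)/2 = 8.55 ft; q_2 = 1.42 × 3.68 × 8.55 = 44.68 ft³/s
w_3 = (43.1 − 15.6)/2 = 13.75 ft; q_3 = 1.78 × 4.71 × 13.75 = 115.3 ft³/s
w_4 = (48.5 − 23.7)/2 = 12.4 ft; q_4 = 1.94 × 7.33 × 12.4 = 176.3 ft³/s
w_5 = (59.2 − 43.1)/2 = 8.05 ft; q_5 = 2.34 × 5.87 × 8.05 = 110.6 ft³/s
w_6 = (70.0 − 48.5)/2 = 10.75 ft; q_6 = 1.14 × 3.04 × 10.75 = 37.26 ft³/s
w_7 = (70.0 − 59.2)/2 = 5.4 ft; q_7 = 1.14 × 1.70 × 5.4 = 10.47 ft³/s
Q = Σ qᵢ = 503.1 ft³/s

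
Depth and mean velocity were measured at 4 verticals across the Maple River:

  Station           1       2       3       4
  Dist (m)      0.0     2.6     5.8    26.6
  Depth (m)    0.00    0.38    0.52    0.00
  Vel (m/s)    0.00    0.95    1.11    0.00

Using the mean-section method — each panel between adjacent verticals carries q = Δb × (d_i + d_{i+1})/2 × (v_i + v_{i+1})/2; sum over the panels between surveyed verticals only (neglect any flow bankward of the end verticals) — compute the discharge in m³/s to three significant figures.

4.72 m³/s

Panel 1-2: Δb = 2.6 m, d̄ = (0.00+0.38)/2 = 0.19, v̄ = (0.00+0.95)/2 = 0.475 → q = 2.6×0.19×0.475 = 0.2347 m³/s
Panel 2-3: Δb = 3.2 m, d̄ = (0.38+0.52)/2 = 0.45, v̄ = (0.95+1.11)/2 = 1.03 → q = 3.2×0.45×1.03 = 1.483 m³/s
Panel 3-4: Δb = 20.8 m, d̄ = (0.52+0.00)/2 = 0.26, v̄ = (1.11+0.00)/2 = 0.555 → q = 20.8×0.26×0.555 = 3.001 m³/s
Q = Σ q = 4.719 m³/s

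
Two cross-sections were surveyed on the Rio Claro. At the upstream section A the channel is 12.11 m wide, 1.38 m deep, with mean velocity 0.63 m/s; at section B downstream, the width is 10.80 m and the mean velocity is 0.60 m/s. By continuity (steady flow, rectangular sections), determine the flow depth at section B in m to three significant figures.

Q = A₁V₁ = (12.11×1.38) × 0.63 = 10.53 m³/s
d₂ = Q/(b₂ V₂) = 10.53/(10.80×0.60) = 1.625 m

1.62 m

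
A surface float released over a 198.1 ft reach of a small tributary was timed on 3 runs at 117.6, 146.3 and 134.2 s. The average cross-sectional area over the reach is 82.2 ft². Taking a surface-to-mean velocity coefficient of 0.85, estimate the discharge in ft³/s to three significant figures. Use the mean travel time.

t̄ = (117.6 + 146.3 + 134.2) / 3 = 132.7 s
v_surface = L / t̄ = 198.1 / 132.7 = 1.493 ft/s
v_mean = 0.85 × 1.493 = 1.269 ft/s
Q = A × v_mean = 82.2 × 1.269 = 104.3 ft³/s

104 ft³/s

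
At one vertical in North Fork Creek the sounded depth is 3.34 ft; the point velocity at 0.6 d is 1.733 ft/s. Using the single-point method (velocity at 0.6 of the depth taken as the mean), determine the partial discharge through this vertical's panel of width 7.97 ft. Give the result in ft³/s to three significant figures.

46.1 ft³/s

v̄ = v₀.₆ = 1.733 ft/s
q = v̄ × d × w = 1.733 × 3.34 × 7.97 = 46.13 ft³/s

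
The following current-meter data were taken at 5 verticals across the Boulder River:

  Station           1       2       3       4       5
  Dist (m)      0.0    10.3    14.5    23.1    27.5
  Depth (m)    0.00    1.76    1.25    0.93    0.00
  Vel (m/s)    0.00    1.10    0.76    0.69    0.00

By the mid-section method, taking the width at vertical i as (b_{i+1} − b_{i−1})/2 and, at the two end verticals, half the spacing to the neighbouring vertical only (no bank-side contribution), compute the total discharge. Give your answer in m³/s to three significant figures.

w_2 = (14.5 − 0.0)/2 = 7.25 m; q_2 = 1.10 × 1.76 × 7.25 = 14.04 m³/s
w_3 = (23.1 − 10.3)/2 = 6.4 m; q_3 = 0.76 × 1.25 × 6.4 = 6.080 m³/s
w_4 = (27.5 − 14.5)/2 = 6.5 m; q_4 = 0.69 × 0.93 × 6.5 = 4.171 m³/s
Stations 1, 5 contribute zero (depth or velocity is 0).
Q = Σ qᵢ = 24.29 m³/s

24.3 m³/s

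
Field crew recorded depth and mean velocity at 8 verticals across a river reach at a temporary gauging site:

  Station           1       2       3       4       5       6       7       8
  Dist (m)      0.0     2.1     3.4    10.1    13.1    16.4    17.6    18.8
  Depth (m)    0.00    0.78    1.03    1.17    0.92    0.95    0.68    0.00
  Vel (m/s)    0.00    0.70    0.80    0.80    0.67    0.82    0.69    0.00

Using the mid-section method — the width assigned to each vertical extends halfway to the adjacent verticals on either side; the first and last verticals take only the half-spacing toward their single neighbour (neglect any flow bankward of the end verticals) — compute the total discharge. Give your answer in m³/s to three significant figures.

w_2 = (3.4 − 0.0)/2 = 1.7 m; q_2 = 0.70 × 0.78 × 1.7 = 0.9282 m³/s
w_3 = (10.1 − 2.1)/2 = 4 m; q_3 = 0.80 × 1.03 × 4 = 3.296 m³/s
w_4 = (13.1 − 3.4)/2 = 4.85 m; q_4 = 0.80 × 1.17 × 4.85 = 4.540 m³/s
w_5 = (16.4 − 10.1)/2 = 3.15 m; q_5 = 0.67 × 0.92 × 3.15 = 1.942 m³/s
w_6 = (17.6 − 13.1)/2 = 2.25 m; q_6 = 0.82 × 0.95 × 2.25 = 1.753 m³/s
w_7 = (18.8 − 16.4)/2 = 1.2 m; q_7 = 0.69 × 0.68 × 1.2 = 0.5630 m³/s
Stations 1, 8 contribute zero (depth or velocity is 0).
Q = Σ qᵢ = 13.02 m³/s

13.0 m³/s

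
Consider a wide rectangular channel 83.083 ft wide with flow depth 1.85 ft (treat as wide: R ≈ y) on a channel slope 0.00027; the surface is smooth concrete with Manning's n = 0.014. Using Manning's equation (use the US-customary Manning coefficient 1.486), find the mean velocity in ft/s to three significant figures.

A = b·y = 83.083 × 1.85 = 153.7 ft²
Wide channel: R ≈ y = 1.85 ft
Q = (1.486/n)·A·R^(2/3)·S^(1/2) = (1.486/0.014) × 153.7 × 1.850^(2/3) × 0.00027^(1/2) = 404.0 ft³/s
V = Q/A = 404.0/153.7 = 2.628 ft/s

2.63 ft/s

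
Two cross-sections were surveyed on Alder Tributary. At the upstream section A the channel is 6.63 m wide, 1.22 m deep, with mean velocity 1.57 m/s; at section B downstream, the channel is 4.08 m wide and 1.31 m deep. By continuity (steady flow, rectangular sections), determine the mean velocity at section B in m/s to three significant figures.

Q = A₁V₁ = (6.63×1.22) × 1.57 = 12.70 m³/s
A₂ = 4.08 × 1.31 = 5.345 m²
V₂ = Q/A₂ = 12.70/5.345 = 2.376 m/s

2.38 m/s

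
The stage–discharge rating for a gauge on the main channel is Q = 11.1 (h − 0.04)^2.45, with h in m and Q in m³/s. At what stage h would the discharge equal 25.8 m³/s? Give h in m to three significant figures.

h − h₀ = (Q/C)^(1/b) = (25.8/11.1)^(1/2.45) = 1.411 m
h = 0.04 + 1.411 = 1.451 m

1.45 m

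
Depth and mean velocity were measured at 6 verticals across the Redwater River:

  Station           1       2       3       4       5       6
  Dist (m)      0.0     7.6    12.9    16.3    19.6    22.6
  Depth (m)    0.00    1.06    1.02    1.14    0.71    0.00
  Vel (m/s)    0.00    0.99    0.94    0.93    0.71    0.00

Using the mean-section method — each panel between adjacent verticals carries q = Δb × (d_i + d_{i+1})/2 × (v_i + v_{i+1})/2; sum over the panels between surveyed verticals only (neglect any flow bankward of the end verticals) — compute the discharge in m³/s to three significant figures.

13.6 m³/s

Panel 1-2: Δb = 7.6 m, d̄ = (0.00+1.06)/2 = 0.53, v̄ = (0.00+0.99)/2 = 0.495 → q = 7.6×0.53×0.495 = 1.994 m³/s
Panel 2-3: Δb = 5.3 m, d̄ = (1.06+1.02)/2 = 1.04, v̄ = (0.99+0.94)/2 = 0.965 → q = 5.3×1.04×0.965 = 5.319 m³/s
Panel 3-4: Δb = 3.4 m, d̄ = (1.02+1.14)/2 = 1.08, v̄ = (0.94+0.93)/2 = 0.935 → q = 3.4×1.08×0.935 = 3.433 m³/s
Panel 4-5: Δb = 3.3 m, d̄ = (1.14+0.71)/2 = 0.925, v̄ = (0.93+0.71)/2 = 0.82 → q = 3.3×0.925×0.82 = 2.503 m³/s
Panel 5-6: Δb = 3 m, d̄ = (0.71+0.00)/2 = 0.355, v̄ = (0.71+0.00)/2 = 0.355 → q = 3×0.355×0.355 = 0.3781 m³/s
Q = Σ q = 13.63 m³/s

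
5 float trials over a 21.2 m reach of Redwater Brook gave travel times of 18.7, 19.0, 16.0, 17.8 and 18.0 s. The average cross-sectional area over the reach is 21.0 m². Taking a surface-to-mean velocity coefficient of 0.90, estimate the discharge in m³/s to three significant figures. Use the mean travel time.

22.4 m³/s

t̄ = (18.7 + 19.0 + 16.0 + 17.8 + 18.0) / 5 = 17.9 s
v_surface = L / t̄ = 21.2 / 17.9 = 1.184 m/s
v_mean = 0.90 × 1.184 = 1.066 m/s
Q = A × v_mean = 21.0 × 1.066 = 22.38 m³/s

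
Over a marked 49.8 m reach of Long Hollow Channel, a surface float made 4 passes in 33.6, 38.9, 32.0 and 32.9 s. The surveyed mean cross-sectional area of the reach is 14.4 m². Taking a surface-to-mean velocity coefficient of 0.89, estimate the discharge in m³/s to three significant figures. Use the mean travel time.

t̄ = (33.6 + 38.9 + 32.0 + 32.9) / 4 = 34.35 s
v_surface = L / t̄ = 49.8 / 34.35 = 1.450 m/s
v_mean = 0.89 × 1.450 = 1.290 m/s
Q = A × v_mean = 14.4 × 1.290 = 18.58 m³/s

18.6 m³/s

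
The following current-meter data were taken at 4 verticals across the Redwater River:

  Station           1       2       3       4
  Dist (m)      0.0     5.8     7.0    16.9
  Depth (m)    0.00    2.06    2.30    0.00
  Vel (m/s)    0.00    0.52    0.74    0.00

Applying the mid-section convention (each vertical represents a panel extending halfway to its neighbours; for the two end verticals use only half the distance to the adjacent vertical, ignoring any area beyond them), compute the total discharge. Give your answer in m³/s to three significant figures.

13.2 m³/s

w_2 = (7.0 − 0.0)/2 = 3.5 m; q_2 = 0.52 × 2.06 × 3.5 = 3.749 m³/s
w_3 = (16.9 − 5.8)/2 = 5.55 m; q_3 = 0.74 × 2.30 × 5.55 = 9.446 m³/s
Stations 1, 4 contribute zero (depth or velocity is 0).
Q = Σ qᵢ = 13.20 m³/s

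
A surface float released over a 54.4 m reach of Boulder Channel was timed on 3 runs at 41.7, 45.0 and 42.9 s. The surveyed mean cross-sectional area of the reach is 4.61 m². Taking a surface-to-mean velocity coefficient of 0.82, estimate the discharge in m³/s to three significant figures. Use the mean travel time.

t̄ = (41.7 + 45.0 + 42.9) / 3 = 43.2 s
v_surface = L / t̄ = 54.4 / 43.2 = 1.259 m/s
v_mean = 0.82 × 1.259 = 1.033 m/s
Q = A × v_mean = 4.61 × 1.033 = 4.760 m³/s

4.76 m³/s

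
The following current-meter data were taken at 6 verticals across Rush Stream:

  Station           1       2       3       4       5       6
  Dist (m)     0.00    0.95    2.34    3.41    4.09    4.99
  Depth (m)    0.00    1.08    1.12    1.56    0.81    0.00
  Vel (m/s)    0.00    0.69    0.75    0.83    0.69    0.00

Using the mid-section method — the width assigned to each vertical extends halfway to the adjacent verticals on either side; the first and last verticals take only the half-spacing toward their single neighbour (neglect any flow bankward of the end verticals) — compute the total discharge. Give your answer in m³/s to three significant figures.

3.48 m³/s

w_2 = (2.34 − 0.00)/2 = 1.17 m; q_2 = 0.69 × 1.08 × 1.17 = 0.8719 m³/s
w_3 = (3.41 − 0.95)/2 = 1.23 m; q_3 = 0.75 × 1.12 × 1.23 = 1.033 m³/s
w_4 = (4.09 − 2.34)/2 = 0.875 m; q_4 = 0.83 × 1.56 × 0.875 = 1.133 m³/s
w_5 = (4.99 − 3.41)/2 = 0.79 m; q_5 = 0.69 × 0.81 × 0.79 = 0.4415 m³/s
Stations 1, 6 contribute zero (depth or velocity is 0).
Q = Σ qᵢ = 3.480 m³/s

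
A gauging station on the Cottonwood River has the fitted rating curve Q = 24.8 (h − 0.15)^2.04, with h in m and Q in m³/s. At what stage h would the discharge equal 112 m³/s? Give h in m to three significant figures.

2.24 m

h − h₀ = (Q/C)^(1/b) = (112/24.8)^(1/2.04) = 2.094 m
h = 0.15 + 2.094 = 2.244 m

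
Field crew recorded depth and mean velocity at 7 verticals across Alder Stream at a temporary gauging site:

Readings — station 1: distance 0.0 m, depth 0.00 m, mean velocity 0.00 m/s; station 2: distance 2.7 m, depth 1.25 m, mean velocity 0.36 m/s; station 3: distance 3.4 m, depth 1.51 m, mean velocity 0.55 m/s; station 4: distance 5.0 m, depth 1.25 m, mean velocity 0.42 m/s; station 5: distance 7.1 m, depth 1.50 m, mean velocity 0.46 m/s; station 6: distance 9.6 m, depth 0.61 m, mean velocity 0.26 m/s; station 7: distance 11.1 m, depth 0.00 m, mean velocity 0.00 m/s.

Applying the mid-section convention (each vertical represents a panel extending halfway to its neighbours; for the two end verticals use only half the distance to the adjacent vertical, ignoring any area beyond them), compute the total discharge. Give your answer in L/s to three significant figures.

w_2 = (3.4 − 0.0)/2 = 1.7 m; q_2 = 0.36 × 1.25 × 1.7 = 0.7650 m³/s
w_3 = (5.0 − 2.7)/2 = 1.15 m; q_3 = 0.55 × 1.51 × 1.15 = 0.9551 m³/s
w_4 = (7.1 − 3.4)/2 = 1.85 m; q_4 = 0.42 × 1.25 × 1.85 = 0.9713 m³/s
w_5 = (9.6 − 5.0)/2 = 2.3 m; q_5 = 0.46 × 1.50 × 2.3 = 1.587 m³/s
w_6 = (11.1 − 7.1)/2 = 2 m; q_6 = 0.26 × 0.61 × 2 = 0.3172 m³/s
Stations 1, 7 contribute zero (depth or velocity is 0).
Q = Σ qᵢ = 4.596 m³/s
= 4.596 × 1000 = 4596 L/s

4600 L/s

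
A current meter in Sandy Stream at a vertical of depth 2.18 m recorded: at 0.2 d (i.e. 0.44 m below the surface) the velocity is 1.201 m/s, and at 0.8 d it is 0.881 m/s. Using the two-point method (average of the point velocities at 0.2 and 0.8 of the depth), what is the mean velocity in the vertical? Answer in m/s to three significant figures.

1.04 m/s

v̄ = (1.201 + 0.881) / 2 = 1.041 m/s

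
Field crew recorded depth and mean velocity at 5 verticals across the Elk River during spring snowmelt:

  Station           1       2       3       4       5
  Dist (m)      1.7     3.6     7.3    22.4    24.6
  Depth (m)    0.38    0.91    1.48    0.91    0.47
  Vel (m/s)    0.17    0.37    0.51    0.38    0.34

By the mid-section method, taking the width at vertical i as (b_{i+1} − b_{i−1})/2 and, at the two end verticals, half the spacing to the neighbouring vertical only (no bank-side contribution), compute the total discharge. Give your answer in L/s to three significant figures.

w_1 = (3.6 − 1.7)/2 = 0.95 m; q_1 = 0.17 × 0.38 × 0.95 = 0.06137 m³/s
w_2 = (7.3 − 1.7)/2 = 2.8 m; q_2 = 0.37 × 0.91 × 2.8 = 0.9428 m³/s
w_3 = (22.4 − 3.6)/2 = 9.4 m; q_3 = 0.51 × 1.48 × 9.4 = 7.095 m³/s
w_4 = (24.6 − 7.3)/2 = 8.65 m; q_4 = 0.38 × 0.91 × 8.65 = 2.991 m³/s
w_5 = (24.6 − 22.4)/2 = 1.1 m; q_5 = 0.34 × 0.47 × 1.1 = 0.1758 m³/s
Q = Σ qᵢ = 11.27 m³/s
= 11.27 × 1000 = 11270 L/s

11300 L/s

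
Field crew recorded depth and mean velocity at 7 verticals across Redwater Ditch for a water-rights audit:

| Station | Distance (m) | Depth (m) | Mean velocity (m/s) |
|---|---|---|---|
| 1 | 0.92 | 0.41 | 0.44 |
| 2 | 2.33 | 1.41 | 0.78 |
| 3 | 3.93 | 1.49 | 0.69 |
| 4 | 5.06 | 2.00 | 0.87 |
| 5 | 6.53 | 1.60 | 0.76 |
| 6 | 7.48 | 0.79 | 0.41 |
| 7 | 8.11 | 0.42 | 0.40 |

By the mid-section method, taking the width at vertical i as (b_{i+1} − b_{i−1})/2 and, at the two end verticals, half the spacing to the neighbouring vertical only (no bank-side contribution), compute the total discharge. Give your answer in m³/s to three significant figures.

w_1 = (2.33 − 0.92)/2 = 0.705 m; q_1 = 0.44 × 0.41 × 0.705 = 0.1272 m³/s
w_2 = (3.93 − 0.92)/2 = 1.505 m; q_2 = 0.78 × 1.41 × 1.505 = 1.655 m³/s
w_3 = (5.06 − 2.33)/2 = 1.365 m; q_3 = 0.69 × 1.49 × 1.365 = 1.403 m³/s
w_4 = (6.53 − 3.93)/2 = 1.3 m; q_4 = 0.87 × 2.00 × 1.3 = 2.262 m³/s
w_5 = (7.48 − 5.06)/2 = 1.21 m; q_5 = 0.76 × 1.60 × 1.21 = 1.471 m³/s
w_6 = (8.11 − 6.53)/2 = 0.79 m; q_6 = 0.41 × 0.79 × 0.79 = 0.2559 m³/s
w_7 = (8.11 − 7.48)/2 = 0.315 m; q_7 = 0.40 × 0.42 × 0.315 = 0.05292 m³/s
Q = Σ qᵢ = 7.228 m³/s

7.23 m³/s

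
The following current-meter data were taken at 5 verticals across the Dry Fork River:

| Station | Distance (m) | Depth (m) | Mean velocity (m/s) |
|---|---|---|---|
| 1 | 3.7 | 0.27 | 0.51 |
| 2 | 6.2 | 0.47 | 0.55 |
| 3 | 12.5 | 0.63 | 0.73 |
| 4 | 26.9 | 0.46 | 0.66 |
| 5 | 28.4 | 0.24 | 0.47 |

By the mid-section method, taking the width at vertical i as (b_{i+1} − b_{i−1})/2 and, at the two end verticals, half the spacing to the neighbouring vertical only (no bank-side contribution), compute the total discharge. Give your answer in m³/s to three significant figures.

w_1 = (6.2 − 3.7)/2 = 1.25 m; q_1 = 0.51 × 0.27 × 1.25 = 0.1721 m³/s
w_2 = (12.5 − 3.7)/2 = 4.4 m; q_2 = 0.55 × 0.47 × 4.4 = 1.137 m³/s
w_3 = (26.9 − 6.2)/2 = 10.35 m; q_3 = 0.73 × 0.63 × 10.35 = 4.760 m³/s
w_4 = (28.4 − 12.5)/2 = 7.95 m; q_4 = 0.66 × 0.46 × 7.95 = 2.414 m³/s
w_5 = (28.4 − 26.9)/2 = 0.75 m; q_5 = 0.47 × 0.24 × 0.75 = 0.08460 m³/s
Q = Σ qᵢ = 8.568 m³/s

8.57 m³/s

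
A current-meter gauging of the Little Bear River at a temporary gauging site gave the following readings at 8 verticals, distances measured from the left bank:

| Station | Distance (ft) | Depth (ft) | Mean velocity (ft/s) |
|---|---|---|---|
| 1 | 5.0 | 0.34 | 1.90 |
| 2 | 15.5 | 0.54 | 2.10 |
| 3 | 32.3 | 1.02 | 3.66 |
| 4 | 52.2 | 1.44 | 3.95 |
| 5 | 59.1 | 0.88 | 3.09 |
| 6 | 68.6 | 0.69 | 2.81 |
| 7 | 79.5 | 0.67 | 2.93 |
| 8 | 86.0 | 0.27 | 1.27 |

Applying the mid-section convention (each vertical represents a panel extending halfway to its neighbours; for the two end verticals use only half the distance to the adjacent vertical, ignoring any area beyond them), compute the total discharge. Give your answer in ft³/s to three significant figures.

w_1 = (15.5 − 5.0)/2 = 5.25 ft; q_1 = 1.90 × 0.34 × 5.25 = 3.392 ft³/s
w_2 = (32.3 − 5.0)/2 = 13.65 ft; q_2 = 2.10 × 0.54 × 13.65 = 15.48 ft³/s
w_3 = (52.2 − 15.5)/2 = 18.35 ft; q_3 = 3.66 × 1.02 × 18.35 = 68.50 ft³/s
w_4 = (59.1 − 32.3)/2 = 13.4 ft; q_4 = 3.95 × 1.44 × 13.4 = 76.22 ft³/s
w_5 = (68.6 − 52.2)/2 = 8.2 ft; q_5 = 3.09 × 0.88 × 8.2 = 22.30 ft³/s
w_6 = (79.5 − 59.1)/2 = 10.2 ft; q_6 = 2.81 × 0.69 × 10.2 = 19.78 ft³/s
w_7 = (86.0 − 68.6)/2 = 8.7 ft; q_7 = 2.93 × 0.67 × 8.7 = 17.08 ft³/s
w_8 = (86.0 − 79.5)/2 = 3.25 ft; q_8 = 1.27 × 0.27 × 3.25 = 1.114 ft³/s
Q = Σ qᵢ = 223.9 ft³/s

224 ft³/s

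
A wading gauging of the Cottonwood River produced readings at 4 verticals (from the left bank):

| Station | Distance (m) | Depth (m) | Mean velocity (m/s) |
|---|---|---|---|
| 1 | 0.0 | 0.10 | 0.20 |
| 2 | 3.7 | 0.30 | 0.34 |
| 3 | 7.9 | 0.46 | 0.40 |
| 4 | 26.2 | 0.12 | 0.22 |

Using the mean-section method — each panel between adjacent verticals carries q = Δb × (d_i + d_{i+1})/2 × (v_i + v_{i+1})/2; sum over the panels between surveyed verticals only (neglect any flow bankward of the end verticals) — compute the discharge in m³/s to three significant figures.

2.44 m³/s

Panel 1-2: Δb = 3.7 m, d̄ = (0.10+0.30)/2 = 0.2, v̄ = (0.20+0.34)/2 = 0.27 → q = 3.7×0.2×0.27 = 0.1998 m³/s
Panel 2-3: Δb = 4.2 m, d̄ = (0.30+0.46)/2 = 0.38, v̄ = (0.34+0.40)/2 = 0.37 → q = 4.2×0.38×0.37 = 0.5905 m³/s
Panel 3-4: Δb = 18.3 m, d̄ = (0.46+0.12)/2 = 0.29, v̄ = (0.40+0.22)/2 = 0.31 → q = 18.3×0.29×0.31 = 1.645 m³/s
Q = Σ q = 2.435 m³/s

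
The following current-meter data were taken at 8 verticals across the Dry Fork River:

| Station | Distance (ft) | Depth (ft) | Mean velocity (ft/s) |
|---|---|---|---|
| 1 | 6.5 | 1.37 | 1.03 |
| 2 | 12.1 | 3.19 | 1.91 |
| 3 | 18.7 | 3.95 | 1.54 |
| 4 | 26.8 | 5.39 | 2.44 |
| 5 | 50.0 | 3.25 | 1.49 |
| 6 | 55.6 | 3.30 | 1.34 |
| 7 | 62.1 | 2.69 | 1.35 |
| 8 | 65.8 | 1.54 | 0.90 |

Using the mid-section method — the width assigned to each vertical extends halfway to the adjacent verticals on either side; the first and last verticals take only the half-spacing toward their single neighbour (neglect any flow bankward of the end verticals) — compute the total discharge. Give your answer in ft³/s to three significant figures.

w_1 = (12.1 − 6.5)/2 = 2.8 ft; q_1 = 1.03 × 1.37 × 2.8 = 3.951 ft³/s
w_2 = (18.7 − 6.5)/2 = 6.1 ft; q_2 = 1.91 × 3.19 × 6.1 = 37.17 ft³/s
w_3 = (26.8 − 12.1)/2 = 7.35 ft; q_3 = 1.54 × 3.95 × 7.35 = 44.71 ft³/s
w_4 = (50.0 − 18.7)/2 = 15.65 ft; q_4 = 2.44 × 5.39 × 15.65 = 205.8 ft³/s
w_5 = (55.6 − 26.8)/2 = 14.4 ft; q_5 = 1.49 × 3.25 × 14.4 = 69.73 ft³/s
w_6 = (62.1 − 50.0)/2 = 6.05 ft; q_6 = 1.34 × 3.30 × 6.05 = 26.75 ft³/s
w_7 = (65.8 − 55.6)/2 = 5.1 ft; q_7 = 1.35 × 2.69 × 5.1 = 18.52 ft³/s
w_8 = (65.8 − 62.1)/2 = 1.85 ft; q_8 = 0.90 × 1.54 × 1.85 = 2.564 ft³/s
Q = Σ qᵢ = 409.2 ft³/s

409 ft³/s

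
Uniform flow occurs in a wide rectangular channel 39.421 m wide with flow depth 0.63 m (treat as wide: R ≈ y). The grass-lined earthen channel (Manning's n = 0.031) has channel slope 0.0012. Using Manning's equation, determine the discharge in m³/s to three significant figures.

20.4 m³/s

A = b·y = 39.421 × 0.63 = 24.84 m²
Wide channel: R ≈ y = 0.63 m
Q = (1/n)·A·R^(2/3)·S^(1/2) = (1/0.031) × 24.84 × 0.6300^(2/3) × 0.0012^(1/2) = 20.40 m³/s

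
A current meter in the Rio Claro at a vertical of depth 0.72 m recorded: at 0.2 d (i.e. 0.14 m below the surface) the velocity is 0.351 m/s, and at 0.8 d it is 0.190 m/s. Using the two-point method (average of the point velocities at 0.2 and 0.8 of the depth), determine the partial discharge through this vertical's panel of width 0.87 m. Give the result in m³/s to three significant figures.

0.169 m³/s

v̄ = (0.351 + 0.190) / 2 = 0.2705 m/s
q = v̄ × d × w = 0.2705 × 0.72 × 0.87 = 0.1694 m³/s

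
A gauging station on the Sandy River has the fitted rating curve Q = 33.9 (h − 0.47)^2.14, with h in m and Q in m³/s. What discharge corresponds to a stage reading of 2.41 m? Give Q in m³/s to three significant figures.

140 m³/s

Q = 33.9 × (2.41 − 0.47)^2.14 = 33.9 × 1.94^2.14 = 140.0 m³/s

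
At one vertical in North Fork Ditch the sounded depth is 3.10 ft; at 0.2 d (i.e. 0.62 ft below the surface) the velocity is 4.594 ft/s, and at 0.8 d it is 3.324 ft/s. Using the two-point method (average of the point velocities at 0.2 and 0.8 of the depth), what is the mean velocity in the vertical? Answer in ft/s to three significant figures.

3.96 ft/s

v̄ = (4.594 + 3.324) / 2 = 3.959 ft/s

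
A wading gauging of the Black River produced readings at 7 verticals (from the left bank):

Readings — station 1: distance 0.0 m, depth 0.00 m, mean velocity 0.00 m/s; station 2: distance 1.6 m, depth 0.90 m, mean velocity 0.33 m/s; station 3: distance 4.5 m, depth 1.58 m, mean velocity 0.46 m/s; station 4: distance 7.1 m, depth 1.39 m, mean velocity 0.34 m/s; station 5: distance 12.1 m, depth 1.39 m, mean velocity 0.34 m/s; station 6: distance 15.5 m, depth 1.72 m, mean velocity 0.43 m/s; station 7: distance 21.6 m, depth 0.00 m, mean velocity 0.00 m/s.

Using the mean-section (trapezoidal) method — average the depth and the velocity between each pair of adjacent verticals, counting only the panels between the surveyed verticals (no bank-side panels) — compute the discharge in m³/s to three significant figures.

Panel 1-2: Δb = 1.6 m, d̄ = (0.00+0.90)/2 = 0.45, v̄ = (0.00+0.33)/2 = 0.165 → q = 1.6×0.45×0.165 = 0.1188 m³/s
Panel 2-3: Δb = 2.9 m, d̄ = (0.90+1.58)/2 = 1.24, v̄ = (0.33+0.46)/2 = 0.395 → q = 2.9×1.24×0.395 = 1.420 m³/s
Panel 3-4: Δb = 2.6 m, d̄ = (1.58+1.39)/2 = 1.485, v̄ = (0.46+0.34)/2 = 0.4 → q = 2.6×1.485×0.4 = 1.544 m³/s
Panel 4-5: Δb = 5 m, d̄ = (1.39+1.39)/2 = 1.39, v̄ = (0.34+0.34)/2 = 0.34 → q = 5×1.39×0.34 = 2.363 m³/s
Panel 5-6: Δb = 3.4 m, d̄ = (1.39+1.72)/2 = 1.555, v̄ = (0.34+0.43)/2 = 0.385 → q = 3.4×1.555×0.385 = 2.035 m³/s
Panel 6-7: Δb = 6.1 m, d̄ = (1.72+0.00)/2 = 0.86, v̄ = (0.43+0.00)/2 = 0.215 → q = 6.1×0.86×0.215 = 1.128 m³/s
Q = Σ q = 8.610 m³/s

8.61 m³/s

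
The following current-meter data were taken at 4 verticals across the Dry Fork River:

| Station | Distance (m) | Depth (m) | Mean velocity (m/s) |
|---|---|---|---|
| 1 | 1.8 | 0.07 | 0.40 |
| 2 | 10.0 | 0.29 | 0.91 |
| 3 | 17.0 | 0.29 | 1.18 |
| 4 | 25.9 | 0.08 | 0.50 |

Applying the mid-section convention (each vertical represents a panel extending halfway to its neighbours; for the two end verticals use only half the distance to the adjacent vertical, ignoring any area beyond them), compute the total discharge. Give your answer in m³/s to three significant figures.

5.02 m³/s

w_1 = (10.0 − 1.8)/2 = 4.1 m; q_1 = 0.40 × 0.07 × 4.1 = 0.1148 m³/s
w_2 = (17.0 − 1.8)/2 = 7.6 m; q_2 = 0.91 × 0.29 × 7.6 = 2.006 m³/s
w_3 = (25.9 − 10.0)/2 = 7.95 m; q_3 = 1.18 × 0.29 × 7.95 = 2.720 m³/s
w_4 = (25.9 − 17.0)/2 = 4.45 m; q_4 = 0.50 × 0.08 × 4.45 = 0.1780 m³/s
Q = Σ qᵢ = 5.019 m³/s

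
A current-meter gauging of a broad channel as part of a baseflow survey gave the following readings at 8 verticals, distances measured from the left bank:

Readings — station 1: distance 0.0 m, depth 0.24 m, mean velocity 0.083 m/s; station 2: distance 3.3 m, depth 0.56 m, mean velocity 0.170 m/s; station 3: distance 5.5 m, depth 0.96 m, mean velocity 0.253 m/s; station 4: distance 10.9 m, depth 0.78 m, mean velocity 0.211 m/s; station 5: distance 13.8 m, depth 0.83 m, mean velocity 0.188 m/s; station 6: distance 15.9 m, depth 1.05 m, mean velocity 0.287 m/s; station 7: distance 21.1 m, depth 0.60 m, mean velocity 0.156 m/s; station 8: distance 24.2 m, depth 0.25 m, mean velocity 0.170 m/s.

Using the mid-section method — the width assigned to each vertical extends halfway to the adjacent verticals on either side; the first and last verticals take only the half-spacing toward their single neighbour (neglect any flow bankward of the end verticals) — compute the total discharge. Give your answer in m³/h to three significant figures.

13800 m³/h

w_1 = (3.3 − 0.0)/2 = 1.65 m; q_1 = 0.083 × 0.24 × 1.65 = 0.03287 m³/s
w_2 = (5.5 − 0.0)/2 = 2.75 m; q_2 = 0.170 × 0.56 × 2.75 = 0.2618 m³/s
w_3 = (10.9 − 3.3)/2 = 3.8 m; q_3 = 0.253 × 0.96 × 3.8 = 0.9229 m³/s
w_4 = (13.8 − 5.5)/2 = 4.15 m; q_4 = 0.211 × 0.78 × 4.15 = 0.6830 m³/s
w_5 = (15.9 − 10.9)/2 = 2.5 m; q_5 = 0.188 × 0.83 × 2.5 = 0.3901 m³/s
w_6 = (21.1 − 13.8)/2 = 3.65 m; q_6 = 0.287 × 1.05 × 3.65 = 1.100 m³/s
w_7 = (24.2 − 15.9)/2 = 4.15 m; q_7 = 0.156 × 0.60 × 4.15 = 0.3884 m³/s
w_8 = (24.2 − 21.1)/2 = 1.55 m; q_8 = 0.170 × 0.25 × 1.55 = 0.06588 m³/s
Q = Σ qᵢ = 3.845 m³/s
= 3.845 × 3600 = 13840 m³/h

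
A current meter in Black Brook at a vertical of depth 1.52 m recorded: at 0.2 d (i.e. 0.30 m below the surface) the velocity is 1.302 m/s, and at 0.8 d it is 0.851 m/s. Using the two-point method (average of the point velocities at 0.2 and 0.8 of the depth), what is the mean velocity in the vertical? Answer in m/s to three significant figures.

1.08 m/s

v̄ = (1.302 + 0.851) / 2 = 1.077 m/s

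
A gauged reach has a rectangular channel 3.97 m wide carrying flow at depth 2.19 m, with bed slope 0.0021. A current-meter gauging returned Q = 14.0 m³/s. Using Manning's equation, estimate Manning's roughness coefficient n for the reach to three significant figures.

A = b·y = 3.97 × 2.19 = 8.694 m²
P = b + 2y = 3.97 + 2×2.19 = 8.350 m
R = A/P = 8.694/8.350 = 1.041 m
n = (1/Q)·A·R^(2/3)·S^(1/2) = (1/14.0) × 8.694 × 1.027 × 0.04583 = 0.02924

0.0292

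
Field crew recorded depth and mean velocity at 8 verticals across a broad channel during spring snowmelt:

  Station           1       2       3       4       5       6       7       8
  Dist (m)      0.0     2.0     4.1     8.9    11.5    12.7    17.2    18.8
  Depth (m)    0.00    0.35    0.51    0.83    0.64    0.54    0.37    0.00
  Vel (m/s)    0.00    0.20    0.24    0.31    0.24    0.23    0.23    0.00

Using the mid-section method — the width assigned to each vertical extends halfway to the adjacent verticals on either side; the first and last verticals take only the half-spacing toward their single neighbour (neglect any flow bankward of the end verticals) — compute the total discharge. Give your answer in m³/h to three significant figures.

w_2 = (4.1 − 0.0)/2 = 2.05 m; q_2 = 0.20 × 0.35 × 2.05 = 0.1435 m³/s
w_3 = (8.9 − 2.0)/2 = 3.45 m; q_3 = 0.24 × 0.51 × 3.45 = 0.4223 m³/s
w_4 = (11.5 − 4.1)/2 = 3.7 m; q_4 = 0.31 × 0.83 × 3.7 = 0.9520 m³/s
w_5 = (12.7 − 8.9)/2 = 1.9 m; q_5 = 0.24 × 0.64 × 1.9 = 0.2918 m³/s
w_6 = (17.2 − 11.5)/2 = 2.85 m; q_6 = 0.23 × 0.54 × 2.85 = 0.3540 m³/s
w_7 = (18.8 − 12.7)/2 = 3.05 m; q_7 = 0.23 × 0.37 × 3.05 = 0.2596 m³/s
Stations 1, 8 contribute zero (depth or velocity is 0).
Q = Σ qᵢ = 2.423 m³/s
= 2.423 × 3600 = 8723 m³/h

8720 m³/h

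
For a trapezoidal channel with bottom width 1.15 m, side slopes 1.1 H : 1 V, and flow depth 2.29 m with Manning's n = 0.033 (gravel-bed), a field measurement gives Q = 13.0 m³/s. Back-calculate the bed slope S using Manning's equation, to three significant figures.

0.00243

A = (b + z·y)·y = (1.15 + 1.1×2.29)×2.29 = 8.402 m²
P = b + 2y√(1+z²) = 1.15 + 2×2.29×√(1+1.1²) = 7.959 m
R = A/P = 8.402/7.959 = 1.056 m
S = (Q·n / (1·A·R^(2/3)))² = (13.0×0.033 / (1×8.402×1.037))² = 0.002425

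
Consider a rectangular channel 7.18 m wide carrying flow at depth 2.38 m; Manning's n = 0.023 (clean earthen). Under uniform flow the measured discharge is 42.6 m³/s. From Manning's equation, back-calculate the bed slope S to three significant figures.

A = b·y = 7.18 × 2.38 = 17.09 m²
P = b + 2y = 7.18 + 2×2.38 = 11.94 m
R = A/P = 17.09/11.94 = 1.431 m
S = (Q·n / (1·A·R^(2/3)))² = (42.6×0.023 / (1×17.09×1.270))² = 0.002038

0.00204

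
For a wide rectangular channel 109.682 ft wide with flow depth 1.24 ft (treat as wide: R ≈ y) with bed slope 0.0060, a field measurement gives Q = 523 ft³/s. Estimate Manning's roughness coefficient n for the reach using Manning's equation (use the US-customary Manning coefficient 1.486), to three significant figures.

A = b·y = 109.682 × 1.24 = 136.0 ft²
Wide channel: R ≈ y = 1.24 ft
n = (1.486/Q)·A·R^(2/3)·S^(1/2) = (1.486/523) × 136.0 × 1.154 × 0.07746 = 0.03455

0.0345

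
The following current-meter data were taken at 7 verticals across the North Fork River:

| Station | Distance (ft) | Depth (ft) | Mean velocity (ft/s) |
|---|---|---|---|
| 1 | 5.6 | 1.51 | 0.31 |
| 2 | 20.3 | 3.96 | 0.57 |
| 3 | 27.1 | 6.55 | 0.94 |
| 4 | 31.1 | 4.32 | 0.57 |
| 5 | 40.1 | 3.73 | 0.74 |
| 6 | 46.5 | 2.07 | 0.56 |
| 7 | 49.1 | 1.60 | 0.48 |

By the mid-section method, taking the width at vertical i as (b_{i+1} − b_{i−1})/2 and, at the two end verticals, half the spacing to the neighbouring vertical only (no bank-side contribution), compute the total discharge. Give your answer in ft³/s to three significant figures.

104 ft³/s

w_1 = (20.3 − 5.6)/2 = 7.35 ft; q_1 = 0.31 × 1.51 × 7.35 = 3.441 ft³/s
w_2 = (27.1 − 5.6)/2 = 10.75 ft; q_2 = 0.57 × 3.96 × 10.75 = 24.26 ft³/s
w_3 = (31.1 − 20.3)/2 = 5.4 ft; q_3 = 0.94 × 6.55 × 5.4 = 33.25 ft³/s
w_4 = (40.1 − 27.1)/2 = 6.5 ft; q_4 = 0.57 × 4.32 × 6.5 = 16.01 ft³/s
w_5 = (46.5 − 31.1)/2 = 7.7 ft; q_5 = 0.74 × 3.73 × 7.7 = 21.25 ft³/s
w_6 = (49.1 − 40.1)/2 = 4.5 ft; q_6 = 0.56 × 2.07 × 4.5 = 5.216 ft³/s
w_7 = (49.1 − 46.5)/2 = 1.3 ft; q_7 = 0.48 × 1.60 × 1.3 = 0.9984 ft³/s
Q = Σ qᵢ = 104.4 ft³/s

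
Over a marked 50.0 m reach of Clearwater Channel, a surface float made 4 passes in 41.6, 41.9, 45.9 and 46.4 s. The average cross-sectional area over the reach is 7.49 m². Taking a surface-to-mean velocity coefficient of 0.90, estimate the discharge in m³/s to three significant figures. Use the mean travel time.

7.67 m³/s

t̄ = (41.6 + 41.9 + 45.9 + 46.4) / 4 = 43.95 s
v_surface = L / t̄ = 50.0 / 43.95 = 1.138 m/s
v_mean = 0.90 × 1.138 = 1.024 m/s
Q = A × v_mean = 7.49 × 1.024 = 7.669 m³/s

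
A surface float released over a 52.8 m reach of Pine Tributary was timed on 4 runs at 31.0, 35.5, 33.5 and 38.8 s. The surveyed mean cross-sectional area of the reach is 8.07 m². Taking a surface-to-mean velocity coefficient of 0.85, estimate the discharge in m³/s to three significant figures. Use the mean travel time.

10.4 m³/s

t̄ = (31.0 + 35.5 + 33.5 + 38.8) / 4 = 34.7 s
v_surface = L / t̄ = 52.8 / 34.7 = 1.522 m/s
v_mean = 0.85 × 1.522 = 1.293 m/s
Q = A × v_mean = 8.07 × 1.293 = 10.44 m³/s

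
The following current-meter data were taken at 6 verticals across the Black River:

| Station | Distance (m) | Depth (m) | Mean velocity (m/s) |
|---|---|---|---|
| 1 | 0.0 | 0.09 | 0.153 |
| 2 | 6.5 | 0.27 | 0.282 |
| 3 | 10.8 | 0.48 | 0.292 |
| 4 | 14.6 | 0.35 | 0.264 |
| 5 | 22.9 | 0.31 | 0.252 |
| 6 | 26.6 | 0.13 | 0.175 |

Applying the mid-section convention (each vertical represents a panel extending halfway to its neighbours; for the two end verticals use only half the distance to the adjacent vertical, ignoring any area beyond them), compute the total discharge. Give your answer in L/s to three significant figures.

2090 L/s

w_1 = (6.5 − 0.0)/2 = 3.25 m; q_1 = 0.153 × 0.09 × 3.25 = 0.04475 m³/s
w_2 = (10.8 − 0.0)/2 = 5.4 m; q_2 = 0.282 × 0.27 × 5.4 = 0.4112 m³/s
w_3 = (14.6 − 6.5)/2 = 4.05 m; q_3 = 0.292 × 0.48 × 4.05 = 0.5676 m³/s
w_4 = (22.9 − 10.8)/2 = 6.05 m; q_4 = 0.264 × 0.35 × 6.05 = 0.5590 m³/s
w_5 = (26.6 − 14.6)/2 = 6 m; q_5 = 0.252 × 0.31 × 6 = 0.4687 m³/s
w_6 = (26.6 − 22.9)/2 = 1.85 m; q_6 = 0.175 × 0.13 × 1.85 = 0.04209 m³/s
Q = Σ qᵢ = 2.093 m³/s
= 2.093 × 1000 = 2093 L/s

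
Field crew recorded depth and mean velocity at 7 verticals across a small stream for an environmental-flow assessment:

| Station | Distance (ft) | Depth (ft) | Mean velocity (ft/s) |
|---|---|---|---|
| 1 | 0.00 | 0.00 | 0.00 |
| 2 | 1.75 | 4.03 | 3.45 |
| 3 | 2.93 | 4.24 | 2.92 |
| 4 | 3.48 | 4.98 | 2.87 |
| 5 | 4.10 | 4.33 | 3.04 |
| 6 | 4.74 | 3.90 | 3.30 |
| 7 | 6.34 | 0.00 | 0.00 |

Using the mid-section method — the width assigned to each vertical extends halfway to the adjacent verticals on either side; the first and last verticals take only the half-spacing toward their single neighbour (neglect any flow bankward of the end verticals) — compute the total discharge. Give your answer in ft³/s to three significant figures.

w_2 = (2.93 − 0.00)/2 = 1.465 ft; q_2 = 3.45 × 4.03 × 1.465 = 20.37 ft³/s
w_3 = (3.48 − 1.75)/2 = 0.865 ft; q_3 = 2.92 × 4.24 × 0.865 = 10.71 ft³/s
w_4 = (4.10 − 2.93)/2 = 0.585 ft; q_4 = 2.87 × 4.98 × 0.585 = 8.361 ft³/s
w_5 = (4.74 − 3.48)/2 = 0.63 ft; q_5 = 3.04 × 4.33 × 0.63 = 8.293 ft³/s
w_6 = (6.34 − 4.10)/2 = 1.12 ft; q_6 = 3.30 × 3.90 × 1.12 = 14.41 ft³/s
Stations 1, 7 contribute zero (depth or velocity is 0).
Q = Σ qᵢ = 62.15 ft³/s

62.1 ft³/s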